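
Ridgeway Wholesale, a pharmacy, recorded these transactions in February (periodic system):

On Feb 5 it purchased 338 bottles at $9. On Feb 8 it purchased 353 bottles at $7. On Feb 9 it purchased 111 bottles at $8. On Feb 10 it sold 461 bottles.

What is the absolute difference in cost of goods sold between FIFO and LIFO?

$565

FIFO COGS: 338 @ $9 + 123 @ $7 = $3,903
LIFO COGS: 111 @ $8 + 350 @ $7 = $3,338
Difference = |$3,903 − $3,338| = $565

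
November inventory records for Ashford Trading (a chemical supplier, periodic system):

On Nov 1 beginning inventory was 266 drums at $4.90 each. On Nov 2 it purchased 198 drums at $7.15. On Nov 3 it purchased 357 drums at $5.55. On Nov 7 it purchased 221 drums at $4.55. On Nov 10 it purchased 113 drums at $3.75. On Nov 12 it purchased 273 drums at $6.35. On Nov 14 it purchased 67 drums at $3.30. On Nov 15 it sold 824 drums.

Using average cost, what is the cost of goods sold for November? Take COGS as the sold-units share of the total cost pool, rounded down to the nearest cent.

Nov 15, sell 824: 824/1495 × $8,084.40 → $4,455.88
Ending inventory (cost pool remaining) = $3,628.52

COGS = $4,455.88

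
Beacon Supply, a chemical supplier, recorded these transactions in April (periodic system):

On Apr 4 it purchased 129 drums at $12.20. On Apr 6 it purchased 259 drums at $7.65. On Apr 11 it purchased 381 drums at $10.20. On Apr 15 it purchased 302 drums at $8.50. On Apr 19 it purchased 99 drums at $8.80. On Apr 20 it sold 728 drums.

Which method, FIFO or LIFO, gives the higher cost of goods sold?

FIFO

FIFO COGS: 129 @ $12.20 + 259 @ $7.65 + 340 @ $10.20 = $7,023.15
LIFO COGS: 99 @ $8.80 + 302 @ $8.50 + 327 @ $10.20 = $6,773.60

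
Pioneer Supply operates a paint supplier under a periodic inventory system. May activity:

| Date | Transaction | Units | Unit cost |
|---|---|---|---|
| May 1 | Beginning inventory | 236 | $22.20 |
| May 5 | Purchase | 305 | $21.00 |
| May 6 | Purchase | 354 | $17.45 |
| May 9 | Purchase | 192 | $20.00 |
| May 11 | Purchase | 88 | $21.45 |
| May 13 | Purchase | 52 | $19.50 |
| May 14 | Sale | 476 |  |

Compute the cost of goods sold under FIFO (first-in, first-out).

May 14, 476 sold [FIFO — oldest first]: 236 @ $22.20 + 240 @ $21.00 = $10,279.20
Ending inventory: 65 @ $21.00 + 354 @ $17.45 + 192 @ $20.00 + 88 @ $21.45 + 52 @ $19.50 = $14,283.90

COGS = $10,279.20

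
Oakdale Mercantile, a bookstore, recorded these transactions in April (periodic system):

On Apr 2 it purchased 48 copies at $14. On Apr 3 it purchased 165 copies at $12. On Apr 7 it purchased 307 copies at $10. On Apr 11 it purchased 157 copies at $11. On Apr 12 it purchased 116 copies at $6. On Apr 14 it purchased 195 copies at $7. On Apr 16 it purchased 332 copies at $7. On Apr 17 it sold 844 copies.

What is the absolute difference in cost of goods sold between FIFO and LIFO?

$1,950

FIFO COGS: 48 @ $14 + 165 @ $12 + 307 @ $10 + 157 @ $11 + 116 @ $6 + 51 @ $7 = $8,502
LIFO COGS: 332 @ $7 + 195 @ $7 + 116 @ $6 + 157 @ $11 + 44 @ $10 = $6,552
Difference = |$8,502 − $6,552| = $1,950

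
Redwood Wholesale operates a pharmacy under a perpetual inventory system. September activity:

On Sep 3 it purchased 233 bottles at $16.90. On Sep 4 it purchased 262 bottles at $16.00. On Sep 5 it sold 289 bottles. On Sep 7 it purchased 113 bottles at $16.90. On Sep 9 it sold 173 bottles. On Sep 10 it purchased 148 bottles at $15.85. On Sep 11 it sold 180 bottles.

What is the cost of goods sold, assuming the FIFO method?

COGS = $10,578.30

Sep 5, 289 sold [FIFO — oldest first]: 233 @ $16.90 + 56 @ $16.00 = $4,833.70
Sep 9, 173 sold [FIFO — oldest first]: 173 @ $16.00 = $2,768.00
Sep 11, 180 sold [FIFO — oldest first]: 33 @ $16.00 + 113 @ $16.90 + 34 @ $15.85 = $2,976.60
Total COGS = $4,833.70 + $2,768.00 + $2,976.60 = $10,578.30
Ending inventory: 114 @ $15.85 = $1,806.90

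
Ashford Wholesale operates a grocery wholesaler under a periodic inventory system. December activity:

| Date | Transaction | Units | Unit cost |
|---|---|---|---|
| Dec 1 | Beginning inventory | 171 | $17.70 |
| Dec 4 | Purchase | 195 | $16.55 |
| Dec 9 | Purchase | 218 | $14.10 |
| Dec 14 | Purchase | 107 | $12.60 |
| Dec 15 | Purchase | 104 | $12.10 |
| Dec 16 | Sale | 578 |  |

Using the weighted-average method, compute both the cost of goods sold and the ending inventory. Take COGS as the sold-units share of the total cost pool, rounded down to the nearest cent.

Dec 16, sell 578: 578/795 × $11,934.35 → $8,676.79
Ending inventory (cost pool remaining) = $3,257.56

COGS = $8,676.79; ending inventory = $3,257.56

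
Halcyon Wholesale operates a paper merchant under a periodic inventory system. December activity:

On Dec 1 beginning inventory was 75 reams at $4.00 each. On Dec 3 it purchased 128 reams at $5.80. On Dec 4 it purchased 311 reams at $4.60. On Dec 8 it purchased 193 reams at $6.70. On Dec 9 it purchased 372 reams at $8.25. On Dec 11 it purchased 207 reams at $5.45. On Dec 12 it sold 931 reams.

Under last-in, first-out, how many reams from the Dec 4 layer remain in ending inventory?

Dec 12, 931 sold [LIFO — newest first]: 207 @ $5.45 + 372 @ $8.25 + 193 @ $6.70 + 159 @ $4.60 = $6,221.65
Ending inventory: 75 @ $4.00 + 128 @ $5.80 + 152 @ $4.60 = $1,741.60

152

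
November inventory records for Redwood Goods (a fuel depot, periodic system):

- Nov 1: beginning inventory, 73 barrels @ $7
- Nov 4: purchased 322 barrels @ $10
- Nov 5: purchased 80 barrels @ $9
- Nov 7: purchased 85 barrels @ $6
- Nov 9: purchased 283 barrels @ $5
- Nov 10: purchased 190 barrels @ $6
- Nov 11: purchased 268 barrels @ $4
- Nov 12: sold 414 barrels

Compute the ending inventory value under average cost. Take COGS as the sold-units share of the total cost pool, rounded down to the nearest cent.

Nov 12, sell 414: 414/1301 × $8,588.00 → $2,732.84
Ending inventory (cost pool remaining) = $5,855.16

Ending inventory = $5,855.16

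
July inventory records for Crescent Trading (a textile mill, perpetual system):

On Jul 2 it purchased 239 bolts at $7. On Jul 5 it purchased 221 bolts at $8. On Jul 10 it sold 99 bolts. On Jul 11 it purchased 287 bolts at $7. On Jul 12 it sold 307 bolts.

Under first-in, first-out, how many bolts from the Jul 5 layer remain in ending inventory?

54

Jul 10, 99 sold [FIFO — oldest first]: 99 @ $7 = $693
Jul 12, 307 sold [FIFO — oldest first]: 140 @ $7 + 167 @ $8 = $2,316
Total COGS = $693 + $2,316 = $3,009
Ending inventory: 54 @ $8 + 287 @ $7 = $2,441
Check: goods available $5,450 = COGS $3,009 + ending $2,441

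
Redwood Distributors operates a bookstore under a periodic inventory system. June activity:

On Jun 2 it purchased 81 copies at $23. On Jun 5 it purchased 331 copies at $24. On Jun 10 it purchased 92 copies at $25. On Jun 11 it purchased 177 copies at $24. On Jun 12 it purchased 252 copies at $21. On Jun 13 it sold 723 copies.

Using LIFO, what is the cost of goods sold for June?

Jun 13, 723 sold [LIFO — newest first]: 252 @ $21 + 177 @ $24 + 92 @ $25 + 202 @ $24 = $16,688
Ending inventory: 81 @ $23 + 129 @ $24 = $4,959

COGS = $16,688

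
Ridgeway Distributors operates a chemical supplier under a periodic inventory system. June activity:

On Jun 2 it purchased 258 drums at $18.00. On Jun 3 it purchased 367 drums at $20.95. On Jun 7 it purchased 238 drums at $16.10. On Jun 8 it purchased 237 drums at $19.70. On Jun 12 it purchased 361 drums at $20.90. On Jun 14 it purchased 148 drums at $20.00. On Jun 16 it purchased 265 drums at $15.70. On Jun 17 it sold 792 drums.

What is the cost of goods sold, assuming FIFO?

COGS = $15,021.35

Jun 17, 792 sold [FIFO — oldest first]: 258 @ $18.00 + 367 @ $20.95 + 167 @ $16.10 = $15,021.35
Ending inventory: 71 @ $16.10 + 237 @ $19.70 + 361 @ $20.90 + 148 @ $20.00 + 265 @ $15.70 = $20,477.40
Check: goods available $35,498.75 = COGS $15,021.35 + ending $20,477.40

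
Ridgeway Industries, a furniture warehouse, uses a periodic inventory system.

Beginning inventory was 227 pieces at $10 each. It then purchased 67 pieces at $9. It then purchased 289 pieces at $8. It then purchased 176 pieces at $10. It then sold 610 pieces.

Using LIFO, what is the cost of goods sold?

Sale 1 (610) [LIFO — newest first]: 176 @ $10 + 289 @ $8 + 67 @ $9 + 78 @ $10 = $5,455
Ending inventory: 149 @ $10 = $1,490

COGS = $5,455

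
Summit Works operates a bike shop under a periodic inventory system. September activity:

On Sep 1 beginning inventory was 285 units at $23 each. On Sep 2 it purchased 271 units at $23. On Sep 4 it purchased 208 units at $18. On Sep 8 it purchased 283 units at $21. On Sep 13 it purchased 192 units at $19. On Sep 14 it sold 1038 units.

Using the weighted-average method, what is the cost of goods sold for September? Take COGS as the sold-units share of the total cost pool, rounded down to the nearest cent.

COGS = $21,885.12

Sep 14, sell 1038: 1038/1239 × $26,123.00 → $21,885.12
Ending inventory (cost pool remaining) = $4,237.88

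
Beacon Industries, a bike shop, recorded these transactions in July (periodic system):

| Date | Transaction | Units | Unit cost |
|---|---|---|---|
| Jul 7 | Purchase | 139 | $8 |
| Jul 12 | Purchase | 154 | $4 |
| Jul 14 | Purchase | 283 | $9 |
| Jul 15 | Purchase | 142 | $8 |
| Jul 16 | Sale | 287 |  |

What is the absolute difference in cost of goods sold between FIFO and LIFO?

$737

FIFO COGS: 139 @ $8 + 148 @ $4 = $1,704
LIFO COGS: 142 @ $8 + 145 @ $9 = $2,441
Difference = |$1,704 − $2,441| = $737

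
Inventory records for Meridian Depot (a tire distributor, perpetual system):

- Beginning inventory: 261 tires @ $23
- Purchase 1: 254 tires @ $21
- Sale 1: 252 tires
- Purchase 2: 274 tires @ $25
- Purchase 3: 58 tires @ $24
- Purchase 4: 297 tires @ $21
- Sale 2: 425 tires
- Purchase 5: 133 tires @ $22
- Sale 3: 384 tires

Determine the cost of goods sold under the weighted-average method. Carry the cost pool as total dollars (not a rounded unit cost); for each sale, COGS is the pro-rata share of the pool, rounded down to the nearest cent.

After Beginning: 261 on hand, pool $6,003.00 (≈ $23.0000 each)
After Purchase 1: 515 on hand, pool $11,337.00 (≈ $22.0136 each)
Sale 1, sell 252: 252/515 × $11,337.00 → $5,547.42
After Purchase 2: 537 on hand, pool $12,639.58 (≈ $23.5374 each)
After Purchase 3: 595 on hand, pool $14,031.58 (≈ $23.5825 each)
After Purchase 4: 892 on hand, pool $20,268.58 (≈ $22.7226 each)
Sale 2, sell 425: 425/892 × $20,268.58 → $9,657.11
After Purchase 5: 600 on hand, pool $13,537.47 (≈ $22.5624 each)
Sale 3, sell 384: 384/600 × $13,537.47 → $8,663.98
Total COGS = $5,547.42 + $9,657.11 + $8,663.98 = $23,868.51
Ending inventory (cost pool remaining) = $4,873.49
Check: goods available $28,742.00 = COGS $23,868.51 + ending $4,873.49

COGS = $23,868.51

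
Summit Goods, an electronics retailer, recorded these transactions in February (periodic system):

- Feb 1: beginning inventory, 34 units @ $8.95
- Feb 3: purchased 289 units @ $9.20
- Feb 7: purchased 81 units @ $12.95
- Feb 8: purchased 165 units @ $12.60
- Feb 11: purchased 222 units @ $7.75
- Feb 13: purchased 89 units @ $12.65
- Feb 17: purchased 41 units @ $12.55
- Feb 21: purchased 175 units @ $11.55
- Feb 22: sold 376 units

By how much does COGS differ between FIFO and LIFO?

FIFO COGS: 34 @ $8.95 + 289 @ $9.20 + 53 @ $12.95 = $3,649.45
LIFO COGS: 175 @ $11.55 + 41 @ $12.55 + 89 @ $12.65 + 71 @ $7.75 = $4,211.90
Difference = |$3,649.45 − $4,211.90| = $562.45

$562.45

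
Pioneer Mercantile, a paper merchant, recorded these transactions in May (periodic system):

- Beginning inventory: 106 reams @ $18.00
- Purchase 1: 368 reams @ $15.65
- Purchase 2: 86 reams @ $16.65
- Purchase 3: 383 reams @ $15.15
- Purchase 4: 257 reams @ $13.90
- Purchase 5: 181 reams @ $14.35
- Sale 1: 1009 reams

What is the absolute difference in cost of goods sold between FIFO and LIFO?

$818.65

FIFO COGS: 106 @ $18.00 + 368 @ $15.65 + 86 @ $16.65 + 383 @ $15.15 + 66 @ $13.90 = $15,818.95
LIFO COGS: 181 @ $14.35 + 257 @ $13.90 + 383 @ $15.15 + 86 @ $16.65 + 102 @ $15.65 = $15,000.30
Difference = |$15,818.95 − $15,000.30| = $818.65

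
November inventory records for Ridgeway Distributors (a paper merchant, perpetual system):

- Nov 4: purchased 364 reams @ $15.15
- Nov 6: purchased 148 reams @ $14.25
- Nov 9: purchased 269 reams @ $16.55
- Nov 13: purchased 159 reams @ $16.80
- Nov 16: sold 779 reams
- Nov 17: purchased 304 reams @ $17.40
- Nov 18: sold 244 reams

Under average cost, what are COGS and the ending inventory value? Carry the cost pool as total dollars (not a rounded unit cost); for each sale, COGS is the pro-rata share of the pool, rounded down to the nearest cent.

COGS = $16,321.94; ending inventory = $3,714.41

After Nov 4: 364 on hand, pool $5,514.60 (≈ $15.1500 each)
After Nov 6: 512 on hand, pool $7,623.60 (≈ $14.8898 each)
After Nov 9: 781 on hand, pool $12,075.55 (≈ $15.4617 each)
After Nov 13: 940 on hand, pool $14,746.75 (≈ $15.6880 each)
Nov 16, sell 779: 779/940 × $14,746.75 → $12,220.97
After Nov 17: 465 on hand, pool $7,815.38 (≈ $16.8073 each)
Nov 18, sell 244: 244/465 × $7,815.38 → $4,100.97
Total COGS = $12,220.97 + $4,100.97 = $16,321.94
Ending inventory (cost pool remaining) = $3,714.41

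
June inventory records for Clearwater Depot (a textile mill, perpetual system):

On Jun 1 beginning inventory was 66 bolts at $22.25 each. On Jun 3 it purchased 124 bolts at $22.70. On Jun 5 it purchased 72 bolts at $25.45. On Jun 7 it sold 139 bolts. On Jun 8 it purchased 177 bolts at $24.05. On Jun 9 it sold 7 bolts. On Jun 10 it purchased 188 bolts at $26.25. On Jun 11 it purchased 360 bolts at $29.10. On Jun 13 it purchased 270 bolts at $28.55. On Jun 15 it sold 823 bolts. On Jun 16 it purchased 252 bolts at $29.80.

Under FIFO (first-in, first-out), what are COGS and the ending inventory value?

COGS = $25,259.75; ending inventory = $15,741.90

Jun 7, 139 sold [FIFO — oldest first]: 66 @ $22.25 + 73 @ $22.70 = $3,125.60
Jun 9, 7 sold [FIFO — oldest first]: 7 @ $22.70 = $158.90
Jun 15, 823 sold [FIFO — oldest first]: 44 @ $22.70 + 72 @ $25.45 + 177 @ $24.05 + 188 @ $26.25 + 342 @ $29.10 = $21,975.25
Total COGS = $3,125.60 + $158.90 + $21,975.25 = $25,259.75
Ending inventory: 18 @ $29.10 + 270 @ $28.55 + 252 @ $29.80 = $15,741.90
Check: goods available $41,001.65 = COGS $25,259.75 + ending $15,741.90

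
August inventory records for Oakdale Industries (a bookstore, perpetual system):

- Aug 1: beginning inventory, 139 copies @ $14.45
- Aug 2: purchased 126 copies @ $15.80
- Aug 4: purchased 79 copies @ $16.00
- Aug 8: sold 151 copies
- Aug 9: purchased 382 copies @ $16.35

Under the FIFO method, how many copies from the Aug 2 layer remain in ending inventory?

Aug 8, 151 sold [FIFO — oldest first]: 139 @ $14.45 + 12 @ $15.80 = $2,198.15
Ending inventory: 114 @ $15.80 + 79 @ $16.00 + 382 @ $16.35 = $9,310.90

114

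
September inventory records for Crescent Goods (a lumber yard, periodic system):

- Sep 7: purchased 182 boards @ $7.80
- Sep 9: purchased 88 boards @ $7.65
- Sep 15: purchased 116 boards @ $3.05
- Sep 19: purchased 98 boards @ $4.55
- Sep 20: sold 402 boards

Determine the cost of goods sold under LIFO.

Sep 20, 402 sold [LIFO — newest first]: 98 @ $4.55 + 116 @ $3.05 + 88 @ $7.65 + 100 @ $7.80 = $2,252.90
Ending inventory: 82 @ $7.80 = $639.60
Check: goods available $2,892.50 = COGS $2,252.90 + ending $639.60

COGS = $2,252.90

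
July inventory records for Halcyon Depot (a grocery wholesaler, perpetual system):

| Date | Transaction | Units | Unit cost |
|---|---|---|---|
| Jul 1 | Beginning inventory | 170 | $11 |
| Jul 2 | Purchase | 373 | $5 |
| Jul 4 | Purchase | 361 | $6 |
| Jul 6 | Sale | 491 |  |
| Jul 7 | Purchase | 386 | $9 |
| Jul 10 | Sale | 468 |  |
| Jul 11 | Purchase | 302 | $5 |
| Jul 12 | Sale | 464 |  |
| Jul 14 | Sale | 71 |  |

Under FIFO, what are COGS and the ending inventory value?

COGS = $10,395; ending inventory = $490

Jul 6, 491 sold [FIFO — oldest first]: 170 @ $11 + 321 @ $5 = $3,475
Jul 10, 468 sold [FIFO — oldest first]: 52 @ $5 + 361 @ $6 + 55 @ $9 = $2,921
Jul 12, 464 sold [FIFO — oldest first]: 331 @ $9 + 133 @ $5 = $3,644
Jul 14, 71 sold [FIFO — oldest first]: 71 @ $5 = $355
Total COGS = $3,475 + $2,921 + $3,644 + $355 = $10,395
Ending inventory: 98 @ $5 = $490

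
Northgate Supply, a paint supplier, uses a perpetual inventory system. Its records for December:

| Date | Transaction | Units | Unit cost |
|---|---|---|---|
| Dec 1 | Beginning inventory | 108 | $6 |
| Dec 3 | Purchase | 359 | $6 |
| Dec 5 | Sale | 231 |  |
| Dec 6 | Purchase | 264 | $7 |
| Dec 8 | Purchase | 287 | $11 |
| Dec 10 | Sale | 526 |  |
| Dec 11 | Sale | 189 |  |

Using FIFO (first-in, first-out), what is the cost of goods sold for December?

COGS = $7,015

Dec 5, 231 sold [FIFO — oldest first]: 108 @ $6 + 123 @ $6 = $1,386
Dec 10, 526 sold [FIFO — oldest first]: 236 @ $6 + 264 @ $7 + 26 @ $11 = $3,550
Dec 11, 189 sold [FIFO — oldest first]: 189 @ $11 = $2,079
Total COGS = $1,386 + $3,550 + $2,079 = $7,015
Ending inventory: 72 @ $11 = $792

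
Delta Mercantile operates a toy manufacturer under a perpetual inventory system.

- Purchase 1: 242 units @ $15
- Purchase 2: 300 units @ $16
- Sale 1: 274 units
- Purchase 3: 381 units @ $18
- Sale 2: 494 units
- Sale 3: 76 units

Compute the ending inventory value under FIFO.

Ending inventory = $1,422

Sale 1 (274) [FIFO — oldest first]: 242 @ $15 + 32 @ $16 = $4,142
Sale 2 (494) [FIFO — oldest first]: 268 @ $16 + 226 @ $18 = $8,356
Sale 3 (76) [FIFO — oldest first]: 76 @ $18 = $1,368
Total COGS = $4,142 + $8,356 + $1,368 = $13,866
Ending inventory: 79 @ $18 = $1,422
Check: goods available $15,288 = COGS $13,866 + ending $1,422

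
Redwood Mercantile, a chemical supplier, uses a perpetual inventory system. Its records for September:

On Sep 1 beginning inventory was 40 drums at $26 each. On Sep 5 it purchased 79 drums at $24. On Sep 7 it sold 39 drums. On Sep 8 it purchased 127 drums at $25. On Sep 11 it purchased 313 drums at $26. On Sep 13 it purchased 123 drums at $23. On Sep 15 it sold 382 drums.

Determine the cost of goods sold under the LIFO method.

COGS = $10,499

Sep 7, 39 sold [LIFO — newest first]: 39 @ $24 = $936
Sep 15, 382 sold [LIFO — newest first]: 123 @ $23 + 259 @ $26 = $9,563
Total COGS = $936 + $9,563 = $10,499
Ending inventory: 40 @ $26 + 40 @ $24 + 127 @ $25 + 54 @ $26 = $6,579
Check: goods available $17,078 = COGS $10,499 + ending $6,579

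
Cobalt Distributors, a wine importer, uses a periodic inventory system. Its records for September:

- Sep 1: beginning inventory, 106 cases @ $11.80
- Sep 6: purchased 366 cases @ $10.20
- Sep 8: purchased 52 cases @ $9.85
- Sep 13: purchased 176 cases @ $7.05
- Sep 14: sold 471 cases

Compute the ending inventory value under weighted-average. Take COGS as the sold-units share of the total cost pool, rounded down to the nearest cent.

Sep 14, sell 471: 471/700 × $6,737.00 → $4,533.03
Ending inventory (cost pool remaining) = $2,203.97
Check: goods available $6,737.00 = COGS $4,533.03 + ending $2,203.97

Ending inventory = $2,203.97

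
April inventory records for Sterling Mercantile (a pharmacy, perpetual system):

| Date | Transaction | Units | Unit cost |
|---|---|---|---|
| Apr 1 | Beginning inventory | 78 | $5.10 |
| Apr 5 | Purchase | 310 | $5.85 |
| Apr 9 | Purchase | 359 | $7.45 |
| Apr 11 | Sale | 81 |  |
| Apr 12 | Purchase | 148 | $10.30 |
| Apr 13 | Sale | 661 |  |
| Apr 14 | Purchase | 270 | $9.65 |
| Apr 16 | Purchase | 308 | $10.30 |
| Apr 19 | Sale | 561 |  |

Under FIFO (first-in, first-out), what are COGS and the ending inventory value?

COGS = $10,437.15; ending inventory = $1,751.00

Apr 11, 81 sold [FIFO — oldest first]: 78 @ $5.10 + 3 @ $5.85 = $415.35
Apr 13, 661 sold [FIFO — oldest first]: 307 @ $5.85 + 354 @ $7.45 = $4,433.25
Apr 19, 561 sold [FIFO — oldest first]: 5 @ $7.45 + 148 @ $10.30 + 270 @ $9.65 + 138 @ $10.30 = $5,588.55
Total COGS = $415.35 + $4,433.25 + $5,588.55 = $10,437.15
Ending inventory: 170 @ $10.30 = $1,751.00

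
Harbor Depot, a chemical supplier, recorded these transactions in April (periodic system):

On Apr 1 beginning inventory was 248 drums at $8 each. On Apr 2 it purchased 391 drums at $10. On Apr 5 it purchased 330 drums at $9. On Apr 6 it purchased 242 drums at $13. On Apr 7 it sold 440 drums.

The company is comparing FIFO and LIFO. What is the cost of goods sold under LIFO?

COGS = $4,928

FIFO COGS: 248 @ $8 + 192 @ $10 = $3,904
LIFO COGS: 242 @ $13 + 198 @ $9 = $4,928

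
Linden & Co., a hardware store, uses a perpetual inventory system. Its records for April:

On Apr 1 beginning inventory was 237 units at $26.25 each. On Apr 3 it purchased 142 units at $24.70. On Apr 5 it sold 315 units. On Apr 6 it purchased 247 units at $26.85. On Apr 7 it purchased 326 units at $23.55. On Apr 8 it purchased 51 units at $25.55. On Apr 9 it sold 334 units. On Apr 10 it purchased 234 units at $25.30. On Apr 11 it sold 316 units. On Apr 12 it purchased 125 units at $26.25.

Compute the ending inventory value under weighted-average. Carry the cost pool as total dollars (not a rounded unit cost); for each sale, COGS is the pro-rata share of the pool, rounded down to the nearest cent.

Ending inventory = $10,126.86

After Apr 1: 237 on hand, pool $6,221.25 (≈ $26.2500 each)
After Apr 3: 379 on hand, pool $9,728.65 (≈ $25.6693 each)
Apr 5, sell 315: 315/379 × $9,728.65 → $8,085.81
After Apr 6: 311 on hand, pool $8,274.79 (≈ $26.6070 each)
After Apr 7: 637 on hand, pool $15,952.09 (≈ $25.0425 each)
After Apr 8: 688 on hand, pool $17,255.14 (≈ $25.0801 each)
Apr 9, sell 334: 334/688 × $17,255.14 → $8,376.76
After Apr 10: 588 on hand, pool $14,798.58 (≈ $25.1677 each)
Apr 11, sell 316: 316/588 × $14,798.58 → $7,952.97
After Apr 12: 397 on hand, pool $10,126.86 (≈ $25.5085 each)
Total COGS = $8,085.81 + $8,376.76 + $7,952.97 = $24,415.54
Ending inventory (cost pool remaining) = $10,126.86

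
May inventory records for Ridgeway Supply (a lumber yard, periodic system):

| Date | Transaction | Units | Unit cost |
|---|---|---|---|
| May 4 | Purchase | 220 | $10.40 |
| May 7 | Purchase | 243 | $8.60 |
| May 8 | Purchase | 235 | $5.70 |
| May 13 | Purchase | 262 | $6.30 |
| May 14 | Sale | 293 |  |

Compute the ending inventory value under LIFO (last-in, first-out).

May 14, 293 sold [LIFO — newest first]: 262 @ $6.30 + 31 @ $5.70 = $1,827.30
Ending inventory: 220 @ $10.40 + 243 @ $8.60 + 204 @ $5.70 = $5,540.60

Ending inventory = $5,540.60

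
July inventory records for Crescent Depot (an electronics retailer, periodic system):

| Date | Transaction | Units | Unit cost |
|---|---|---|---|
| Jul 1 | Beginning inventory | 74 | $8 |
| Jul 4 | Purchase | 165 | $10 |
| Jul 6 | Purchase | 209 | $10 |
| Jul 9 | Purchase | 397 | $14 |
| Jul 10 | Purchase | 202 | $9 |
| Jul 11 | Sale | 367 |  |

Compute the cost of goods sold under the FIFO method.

COGS = $3,522

Jul 11, 367 sold [FIFO — oldest first]: 74 @ $8 + 165 @ $10 + 128 @ $10 = $3,522
Ending inventory: 81 @ $10 + 397 @ $14 + 202 @ $9 = $8,186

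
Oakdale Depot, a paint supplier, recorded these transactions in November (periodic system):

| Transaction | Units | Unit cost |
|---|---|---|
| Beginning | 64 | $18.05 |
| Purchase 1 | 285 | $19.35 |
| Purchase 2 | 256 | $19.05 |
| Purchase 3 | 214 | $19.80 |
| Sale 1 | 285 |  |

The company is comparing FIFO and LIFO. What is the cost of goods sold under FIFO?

COGS = $5,431.55

FIFO COGS: 64 @ $18.05 + 221 @ $19.35 = $5,431.55
LIFO COGS: 214 @ $19.80 + 71 @ $19.05 = $5,589.75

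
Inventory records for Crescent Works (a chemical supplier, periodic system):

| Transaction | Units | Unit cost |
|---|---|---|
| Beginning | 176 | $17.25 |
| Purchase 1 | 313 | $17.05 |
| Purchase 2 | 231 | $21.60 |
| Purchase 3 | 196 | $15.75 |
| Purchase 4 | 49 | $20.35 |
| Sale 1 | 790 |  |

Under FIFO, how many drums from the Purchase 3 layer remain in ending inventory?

126

Sale 1 (790) [FIFO — oldest first]: 176 @ $17.25 + 313 @ $17.05 + 231 @ $21.60 + 70 @ $15.75 = $14,464.75
Ending inventory: 126 @ $15.75 + 49 @ $20.35 = $2,981.65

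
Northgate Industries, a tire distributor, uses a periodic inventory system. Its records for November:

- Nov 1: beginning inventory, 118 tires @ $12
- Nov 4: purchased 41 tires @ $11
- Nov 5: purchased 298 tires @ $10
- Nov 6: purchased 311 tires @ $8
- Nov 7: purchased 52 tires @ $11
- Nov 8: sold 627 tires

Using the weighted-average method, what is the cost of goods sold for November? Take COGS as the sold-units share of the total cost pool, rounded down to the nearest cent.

COGS = $6,045.96

Nov 8, sell 627: 627/820 × $7,907.00 → $6,045.96
Ending inventory (cost pool remaining) = $1,861.04
Check: goods available $7,907.00 = COGS $6,045.96 + ending $1,861.04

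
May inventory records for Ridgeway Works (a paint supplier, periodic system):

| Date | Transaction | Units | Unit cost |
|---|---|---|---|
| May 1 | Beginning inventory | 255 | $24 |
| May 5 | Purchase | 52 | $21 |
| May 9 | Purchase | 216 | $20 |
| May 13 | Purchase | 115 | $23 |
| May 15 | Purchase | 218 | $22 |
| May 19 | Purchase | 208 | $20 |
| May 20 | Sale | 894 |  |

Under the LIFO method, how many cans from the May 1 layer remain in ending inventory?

170

May 20, 894 sold [LIFO — newest first]: 208 @ $20 + 218 @ $22 + 115 @ $23 + 216 @ $20 + 52 @ $21 + 85 @ $24 = $19,053
Ending inventory: 170 @ $24 = $4,080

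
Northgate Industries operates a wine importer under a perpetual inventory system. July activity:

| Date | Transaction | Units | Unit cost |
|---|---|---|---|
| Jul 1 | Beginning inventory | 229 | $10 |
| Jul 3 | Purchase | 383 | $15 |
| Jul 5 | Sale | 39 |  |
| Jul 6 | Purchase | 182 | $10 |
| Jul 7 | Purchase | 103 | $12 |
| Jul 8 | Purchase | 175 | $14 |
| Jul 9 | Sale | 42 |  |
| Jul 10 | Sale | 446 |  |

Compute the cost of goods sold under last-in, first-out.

COGS = $6,511

Jul 5, 39 sold [LIFO — newest first]: 39 @ $15 = $585
Jul 9, 42 sold [LIFO — newest first]: 42 @ $14 = $588
Jul 10, 446 sold [LIFO — newest first]: 133 @ $14 + 103 @ $12 + 182 @ $10 + 28 @ $15 = $5,338
Total COGS = $585 + $588 + $5,338 = $6,511
Ending inventory: 229 @ $10 + 316 @ $15 = $7,030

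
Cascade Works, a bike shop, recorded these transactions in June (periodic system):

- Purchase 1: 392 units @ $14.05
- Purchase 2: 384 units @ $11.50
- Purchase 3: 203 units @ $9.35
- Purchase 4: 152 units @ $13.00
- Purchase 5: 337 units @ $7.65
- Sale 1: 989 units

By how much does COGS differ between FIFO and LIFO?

$2,084.05

FIFO COGS: 392 @ $14.05 + 384 @ $11.50 + 203 @ $9.35 + 10 @ $13.00 = $11,951.65
LIFO COGS: 337 @ $7.65 + 152 @ $13.00 + 203 @ $9.35 + 297 @ $11.50 = $9,867.60
Difference = |$11,951.65 − $9,867.60| = $2,084.05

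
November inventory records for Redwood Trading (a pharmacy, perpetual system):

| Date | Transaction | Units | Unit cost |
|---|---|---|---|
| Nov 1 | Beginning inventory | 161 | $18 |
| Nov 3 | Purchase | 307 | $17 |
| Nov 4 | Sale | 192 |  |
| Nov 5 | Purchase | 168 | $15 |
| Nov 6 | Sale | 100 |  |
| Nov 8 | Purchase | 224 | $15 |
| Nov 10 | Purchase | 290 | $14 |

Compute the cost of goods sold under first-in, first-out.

Nov 4, 192 sold [FIFO — oldest first]: 161 @ $18 + 31 @ $17 = $3,425
Nov 6, 100 sold [FIFO — oldest first]: 100 @ $17 = $1,700
Total COGS = $3,425 + $1,700 = $5,125
Ending inventory: 176 @ $17 + 168 @ $15 + 224 @ $15 + 290 @ $14 = $12,932
Check: goods available $18,057 = COGS $5,125 + ending $12,932

COGS = $5,125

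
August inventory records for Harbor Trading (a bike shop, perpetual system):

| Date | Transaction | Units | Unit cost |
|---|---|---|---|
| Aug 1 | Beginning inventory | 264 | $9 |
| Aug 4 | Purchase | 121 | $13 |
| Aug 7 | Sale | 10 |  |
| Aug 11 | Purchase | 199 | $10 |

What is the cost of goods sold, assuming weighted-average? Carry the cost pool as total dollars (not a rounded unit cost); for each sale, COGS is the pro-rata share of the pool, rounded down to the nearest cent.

After Aug 1: 264 on hand, pool $2,376.00 (≈ $9.0000 each)
After Aug 4: 385 on hand, pool $3,949.00 (≈ $10.2571 each)
Aug 7, sell 10: 10/385 × $3,949.00 → $102.57
After Aug 11: 574 on hand, pool $5,836.43 (≈ $10.1680 each)
Ending inventory (cost pool remaining) = $5,836.43
Check: goods available $5,939.00 = COGS $102.57 + ending $5,836.43

COGS = $102.57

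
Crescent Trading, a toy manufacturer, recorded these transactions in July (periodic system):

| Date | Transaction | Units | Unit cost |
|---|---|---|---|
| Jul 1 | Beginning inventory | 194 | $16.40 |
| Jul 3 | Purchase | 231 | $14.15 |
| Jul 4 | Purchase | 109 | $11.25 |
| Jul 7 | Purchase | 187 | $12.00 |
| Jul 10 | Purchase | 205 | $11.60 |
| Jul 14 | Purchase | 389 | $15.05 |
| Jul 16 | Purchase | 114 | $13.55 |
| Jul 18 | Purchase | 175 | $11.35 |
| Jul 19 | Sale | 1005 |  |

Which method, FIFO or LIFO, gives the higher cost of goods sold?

FIFO COGS: 194 @ $16.40 + 231 @ $14.15 + 109 @ $11.25 + 187 @ $12.00 + 205 @ $11.60 + 79 @ $15.05 = $13,487.45
LIFO COGS: 175 @ $11.35 + 114 @ $13.55 + 389 @ $15.05 + 205 @ $11.60 + 122 @ $12.00 = $13,227.40

FIFO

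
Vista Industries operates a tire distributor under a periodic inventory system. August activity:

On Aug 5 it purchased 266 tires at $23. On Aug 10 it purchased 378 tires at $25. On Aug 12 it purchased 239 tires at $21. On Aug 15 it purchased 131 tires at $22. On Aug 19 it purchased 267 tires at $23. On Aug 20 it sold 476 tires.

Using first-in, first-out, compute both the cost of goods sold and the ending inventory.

COGS = $11,368; ending inventory = $18,242

Aug 20, 476 sold [FIFO — oldest first]: 266 @ $23 + 210 @ $25 = $11,368
Ending inventory: 168 @ $25 + 239 @ $21 + 131 @ $22 + 267 @ $23 = $18,242
Check: goods available $29,610 = COGS $11,368 + ending $18,242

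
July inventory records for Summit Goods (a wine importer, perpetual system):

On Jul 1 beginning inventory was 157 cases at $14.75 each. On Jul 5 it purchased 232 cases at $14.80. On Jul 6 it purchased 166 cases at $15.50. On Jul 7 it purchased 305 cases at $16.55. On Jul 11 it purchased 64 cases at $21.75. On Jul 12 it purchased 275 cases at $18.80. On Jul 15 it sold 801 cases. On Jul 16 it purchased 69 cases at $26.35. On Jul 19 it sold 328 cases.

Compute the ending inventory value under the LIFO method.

Jul 15, 801 sold [LIFO — newest first]: 275 @ $18.80 + 64 @ $21.75 + 305 @ $16.55 + 157 @ $15.50 = $14,043.25
Jul 19, 328 sold [LIFO — newest first]: 69 @ $26.35 + 9 @ $15.50 + 232 @ $14.80 + 18 @ $14.75 = $5,656.75
Total COGS = $14,043.25 + $5,656.75 = $19,700.00
Ending inventory: 139 @ $14.75 = $2,050.25

Ending inventory = $2,050.25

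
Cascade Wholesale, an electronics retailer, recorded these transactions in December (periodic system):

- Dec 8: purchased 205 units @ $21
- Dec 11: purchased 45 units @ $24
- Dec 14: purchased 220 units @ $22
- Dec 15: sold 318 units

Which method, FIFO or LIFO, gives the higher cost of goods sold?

FIFO COGS: 205 @ $21 + 45 @ $24 + 68 @ $22 = $6,881
LIFO COGS: 220 @ $22 + 45 @ $24 + 53 @ $21 = $7,033

LIFO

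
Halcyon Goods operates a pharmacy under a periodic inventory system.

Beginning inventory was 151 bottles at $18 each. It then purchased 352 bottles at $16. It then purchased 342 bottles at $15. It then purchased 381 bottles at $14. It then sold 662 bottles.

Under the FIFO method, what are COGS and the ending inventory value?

COGS = $10,735; ending inventory = $8,079

Sale 1 (662) [FIFO — oldest first]: 151 @ $18 + 352 @ $16 + 159 @ $15 = $10,735
Ending inventory: 183 @ $15 + 381 @ $14 = $8,079
Check: goods available $18,814 = COGS $10,735 + ending $8,079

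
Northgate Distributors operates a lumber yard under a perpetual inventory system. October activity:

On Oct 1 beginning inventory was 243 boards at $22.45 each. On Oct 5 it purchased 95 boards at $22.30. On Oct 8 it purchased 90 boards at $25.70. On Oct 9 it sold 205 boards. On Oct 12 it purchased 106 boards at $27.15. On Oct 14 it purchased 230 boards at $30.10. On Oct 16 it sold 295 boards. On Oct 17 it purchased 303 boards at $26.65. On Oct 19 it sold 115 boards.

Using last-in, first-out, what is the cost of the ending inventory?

Ending inventory = $11,129.70

Oct 9, 205 sold [LIFO — newest first]: 90 @ $25.70 + 95 @ $22.30 + 20 @ $22.45 = $4,880.50
Oct 16, 295 sold [LIFO — newest first]: 230 @ $30.10 + 65 @ $27.15 = $8,687.75
Oct 19, 115 sold [LIFO — newest first]: 115 @ $26.65 = $3,064.75
Total COGS = $4,880.50 + $8,687.75 + $3,064.75 = $16,633.00
Ending inventory: 223 @ $22.45 + 41 @ $27.15 + 188 @ $26.65 = $11,129.70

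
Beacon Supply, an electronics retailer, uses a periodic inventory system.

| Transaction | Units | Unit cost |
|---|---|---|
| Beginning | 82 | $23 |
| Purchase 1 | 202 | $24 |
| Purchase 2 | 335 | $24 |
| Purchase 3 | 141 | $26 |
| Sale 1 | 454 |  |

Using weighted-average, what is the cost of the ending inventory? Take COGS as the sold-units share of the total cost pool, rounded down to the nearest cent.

Sale 1, sell 454: 454/760 × $18,440.00 → $11,015.47
Ending inventory (cost pool remaining) = $7,424.53

Ending inventory = $7,424.53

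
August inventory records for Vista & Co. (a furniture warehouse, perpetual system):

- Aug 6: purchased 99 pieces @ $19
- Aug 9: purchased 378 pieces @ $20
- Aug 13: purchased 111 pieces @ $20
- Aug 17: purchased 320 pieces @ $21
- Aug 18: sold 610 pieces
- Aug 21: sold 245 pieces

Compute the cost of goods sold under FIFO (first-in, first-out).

Aug 18, 610 sold [FIFO — oldest first]: 99 @ $19 + 378 @ $20 + 111 @ $20 + 22 @ $21 = $12,123
Aug 21, 245 sold [FIFO — oldest first]: 245 @ $21 = $5,145
Total COGS = $12,123 + $5,145 = $17,268
Ending inventory: 53 @ $21 = $1,113
Check: goods available $18,381 = COGS $17,268 + ending $1,113

COGS = $17,268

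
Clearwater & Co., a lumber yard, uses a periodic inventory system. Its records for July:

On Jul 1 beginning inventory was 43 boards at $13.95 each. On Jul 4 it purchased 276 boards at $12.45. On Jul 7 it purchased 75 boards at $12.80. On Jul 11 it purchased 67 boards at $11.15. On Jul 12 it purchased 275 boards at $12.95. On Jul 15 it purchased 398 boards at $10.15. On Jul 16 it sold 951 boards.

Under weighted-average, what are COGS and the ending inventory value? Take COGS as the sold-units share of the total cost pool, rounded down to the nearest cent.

Jul 16, sell 951: 951/1134 × $13,344.05 → $11,190.64
Ending inventory (cost pool remaining) = $2,153.41

COGS = $11,190.64; ending inventory = $2,153.41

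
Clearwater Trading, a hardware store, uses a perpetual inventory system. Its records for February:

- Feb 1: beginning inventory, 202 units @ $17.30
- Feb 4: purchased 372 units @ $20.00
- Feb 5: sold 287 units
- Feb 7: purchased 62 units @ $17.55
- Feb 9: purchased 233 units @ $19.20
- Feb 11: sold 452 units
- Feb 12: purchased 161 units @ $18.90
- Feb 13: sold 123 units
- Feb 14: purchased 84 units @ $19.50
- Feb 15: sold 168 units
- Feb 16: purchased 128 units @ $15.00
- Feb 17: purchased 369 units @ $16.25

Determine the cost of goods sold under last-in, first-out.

COGS = $19,724.00

Feb 5, 287 sold [LIFO — newest first]: 287 @ $20.00 = $5,740.00
Feb 11, 452 sold [LIFO — newest first]: 233 @ $19.20 + 62 @ $17.55 + 85 @ $20.00 + 72 @ $17.30 = $8,507.30
Feb 13, 123 sold [LIFO — newest first]: 123 @ $18.90 = $2,324.70
Feb 15, 168 sold [LIFO — newest first]: 84 @ $19.50 + 38 @ $18.90 + 46 @ $17.30 = $3,152.00
Total COGS = $5,740.00 + $8,507.30 + $2,324.70 + $3,152.00 = $19,724.00
Ending inventory: 84 @ $17.30 + 128 @ $15.00 + 369 @ $16.25 = $9,369.45
Check: goods available $29,093.45 = COGS $19,724.00 + ending $9,369.45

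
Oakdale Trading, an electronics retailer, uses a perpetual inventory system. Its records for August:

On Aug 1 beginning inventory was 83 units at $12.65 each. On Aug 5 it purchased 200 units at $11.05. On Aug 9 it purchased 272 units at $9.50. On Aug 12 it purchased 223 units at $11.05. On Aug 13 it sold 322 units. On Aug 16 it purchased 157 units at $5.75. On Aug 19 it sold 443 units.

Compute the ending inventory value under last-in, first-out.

Aug 13, 322 sold [LIFO — newest first]: 223 @ $11.05 + 99 @ $9.50 = $3,404.65
Aug 19, 443 sold [LIFO — newest first]: 157 @ $5.75 + 173 @ $9.50 + 113 @ $11.05 = $3,794.90
Total COGS = $3,404.65 + $3,794.90 = $7,199.55
Ending inventory: 83 @ $12.65 + 87 @ $11.05 = $2,011.30

Ending inventory = $2,011.30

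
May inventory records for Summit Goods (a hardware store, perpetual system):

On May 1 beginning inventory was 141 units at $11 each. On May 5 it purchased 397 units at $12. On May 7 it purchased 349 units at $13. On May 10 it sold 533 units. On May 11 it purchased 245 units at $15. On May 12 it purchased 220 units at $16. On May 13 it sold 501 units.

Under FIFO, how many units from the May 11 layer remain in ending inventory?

May 10, 533 sold [FIFO — oldest first]: 141 @ $11 + 392 @ $12 = $6,255
May 13, 501 sold [FIFO — oldest first]: 5 @ $12 + 349 @ $13 + 147 @ $15 = $6,802
Total COGS = $6,255 + $6,802 = $13,057
Ending inventory: 98 @ $15 + 220 @ $16 = $4,990

98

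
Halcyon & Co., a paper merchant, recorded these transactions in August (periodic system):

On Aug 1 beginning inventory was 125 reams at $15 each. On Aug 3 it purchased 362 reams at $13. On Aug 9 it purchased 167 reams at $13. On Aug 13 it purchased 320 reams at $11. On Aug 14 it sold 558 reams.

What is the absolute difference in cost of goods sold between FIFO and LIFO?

$890

FIFO COGS: 125 @ $15 + 362 @ $13 + 71 @ $13 = $7,504
LIFO COGS: 320 @ $11 + 167 @ $13 + 71 @ $13 = $6,614
Difference = |$7,504 − $6,614| = $890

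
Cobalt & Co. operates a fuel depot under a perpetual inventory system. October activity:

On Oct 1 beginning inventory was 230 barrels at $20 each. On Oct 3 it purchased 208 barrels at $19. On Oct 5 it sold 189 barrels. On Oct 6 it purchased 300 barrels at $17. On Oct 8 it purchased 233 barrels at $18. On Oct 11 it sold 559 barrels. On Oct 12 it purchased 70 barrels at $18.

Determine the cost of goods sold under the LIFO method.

Oct 5, 189 sold [LIFO — newest first]: 189 @ $19 = $3,591
Oct 11, 559 sold [LIFO — newest first]: 233 @ $18 + 300 @ $17 + 19 @ $19 + 7 @ $20 = $9,795
Total COGS = $3,591 + $9,795 = $13,386
Ending inventory: 223 @ $20 + 70 @ $18 = $5,720

COGS = $13,386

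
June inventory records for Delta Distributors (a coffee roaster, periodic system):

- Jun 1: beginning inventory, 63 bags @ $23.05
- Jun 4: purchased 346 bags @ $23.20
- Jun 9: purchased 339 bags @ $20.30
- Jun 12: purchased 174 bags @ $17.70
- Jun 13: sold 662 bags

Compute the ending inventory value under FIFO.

Jun 13, 662 sold [FIFO — oldest first]: 63 @ $23.05 + 346 @ $23.20 + 253 @ $20.30 = $14,615.25
Ending inventory: 86 @ $20.30 + 174 @ $17.70 = $4,825.60

Ending inventory = $4,825.60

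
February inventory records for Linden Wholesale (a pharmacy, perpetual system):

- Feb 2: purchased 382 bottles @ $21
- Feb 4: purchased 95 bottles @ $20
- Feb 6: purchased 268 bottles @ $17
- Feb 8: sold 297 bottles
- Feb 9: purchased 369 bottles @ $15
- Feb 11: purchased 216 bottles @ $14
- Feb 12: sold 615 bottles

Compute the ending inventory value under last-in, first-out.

Feb 8, 297 sold [LIFO — newest first]: 268 @ $17 + 29 @ $20 = $5,136
Feb 12, 615 sold [LIFO — newest first]: 216 @ $14 + 369 @ $15 + 30 @ $20 = $9,159
Total COGS = $5,136 + $9,159 = $14,295
Ending inventory: 382 @ $21 + 36 @ $20 = $8,742

Ending inventory = $8,742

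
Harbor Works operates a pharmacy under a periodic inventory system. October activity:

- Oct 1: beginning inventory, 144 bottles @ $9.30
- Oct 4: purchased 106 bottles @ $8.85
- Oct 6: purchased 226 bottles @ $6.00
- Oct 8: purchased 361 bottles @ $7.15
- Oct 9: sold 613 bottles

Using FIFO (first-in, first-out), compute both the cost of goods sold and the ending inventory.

COGS = $4,612.85; ending inventory = $1,601.60

Oct 9, 613 sold [FIFO — oldest first]: 144 @ $9.30 + 106 @ $8.85 + 226 @ $6.00 + 137 @ $7.15 = $4,612.85
Ending inventory: 224 @ $7.15 = $1,601.60
Check: goods available $6,214.45 = COGS $4,612.85 + ending $1,601.60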